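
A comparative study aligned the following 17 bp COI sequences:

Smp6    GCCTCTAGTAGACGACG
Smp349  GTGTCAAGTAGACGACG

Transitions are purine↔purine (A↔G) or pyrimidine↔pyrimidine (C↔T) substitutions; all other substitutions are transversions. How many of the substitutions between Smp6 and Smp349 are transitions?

Differing sites — 2:C/T (Ti); 3:C/G (Tv); 6:T/A (Tv).
Of the 3 differences, 1 transition and 2 transversions, so the answer is 1.

1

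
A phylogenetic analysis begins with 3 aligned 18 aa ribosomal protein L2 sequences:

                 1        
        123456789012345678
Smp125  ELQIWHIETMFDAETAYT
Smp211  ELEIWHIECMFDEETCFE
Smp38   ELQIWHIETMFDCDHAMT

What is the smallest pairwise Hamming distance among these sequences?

Pairwise Hamming distances:
  Smp125 vs Smp211: 6
  Smp125 vs Smp38: 4
  Smp211 vs Smp38: 8
The smallest is 4, between Smp125 and Smp38.

4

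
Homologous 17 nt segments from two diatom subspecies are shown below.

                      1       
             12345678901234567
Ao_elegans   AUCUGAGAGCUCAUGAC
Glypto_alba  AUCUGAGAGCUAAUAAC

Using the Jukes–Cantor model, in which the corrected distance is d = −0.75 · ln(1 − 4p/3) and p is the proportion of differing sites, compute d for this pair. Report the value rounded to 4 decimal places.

0.1280

Differing sites — 12:C/A; 15:G/A.
p = 2/17 = 0.117647.
d = −0.75 · ln(1 − (4/3)·0.117647) = −0.75 · ln(0.843137) = −0.75 · (-0.170626) = 0.1280.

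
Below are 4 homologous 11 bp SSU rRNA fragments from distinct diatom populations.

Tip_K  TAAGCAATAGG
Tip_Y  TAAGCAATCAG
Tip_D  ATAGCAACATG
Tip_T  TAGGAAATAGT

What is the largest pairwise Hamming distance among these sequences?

7

Pairwise Hamming distances:
  Tip_K vs Tip_Y: 2
  Tip_K vs Tip_D: 4
  Tip_K vs Tip_T: 3
  Tip_Y vs Tip_D: 5
  Tip_Y vs Tip_T: 5
  Tip_D vs Tip_T: 7
The largest is 7, between Tip_D and Tip_T.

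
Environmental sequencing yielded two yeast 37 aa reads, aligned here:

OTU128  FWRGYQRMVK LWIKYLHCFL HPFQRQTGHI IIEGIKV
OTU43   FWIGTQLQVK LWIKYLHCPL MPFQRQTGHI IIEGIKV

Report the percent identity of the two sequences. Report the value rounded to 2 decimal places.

83.78%

The sequences differ at positions 3 (R/I), 5 (Y/T), 7 (R/L), 8 (M/Q), 19 (F/P), 21 (H/M).
31 of the 37 sites match, so the percent identity is 31/37 × 100 = 83.78%.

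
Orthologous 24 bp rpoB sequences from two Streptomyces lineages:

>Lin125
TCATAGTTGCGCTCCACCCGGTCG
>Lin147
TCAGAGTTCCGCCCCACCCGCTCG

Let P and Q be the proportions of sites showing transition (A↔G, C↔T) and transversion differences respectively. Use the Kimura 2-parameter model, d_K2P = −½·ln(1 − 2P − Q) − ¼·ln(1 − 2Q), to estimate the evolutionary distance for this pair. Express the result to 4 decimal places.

Differing sites — 4:T/G (Tv); 9:G/C (Tv); 13:T/C (Ti); 21:G/C (Tv).
Of the 4 differences, 1 transition and 3 transversions over 24 sites: P = 1/24 = 0.041667, Q = 3/24 = 0.125000.
d = −0.5·ln(0.791666) − 0.25·ln(0.750000) = −0.5·(-0.233616) − 0.25·(-0.287682) = 0.1887.

0.1887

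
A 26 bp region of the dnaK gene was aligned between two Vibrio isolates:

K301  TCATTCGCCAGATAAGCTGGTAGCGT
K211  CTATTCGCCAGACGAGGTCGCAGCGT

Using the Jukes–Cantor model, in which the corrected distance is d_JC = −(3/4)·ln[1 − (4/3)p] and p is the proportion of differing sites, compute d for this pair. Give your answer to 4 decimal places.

0.3335

The sequences differ at positions 1 (T/C), 2 (C/T), 13 (T/C), 14 (A/G), 17 (C/G), 19 (G/C), 21 (T/C).
p = 7/26 = 0.269231.
d = −0.75 · ln(1 − (4/3)·0.269231) = −0.75 · ln(0.641025) = −0.75 · (-0.444687) = 0.3335.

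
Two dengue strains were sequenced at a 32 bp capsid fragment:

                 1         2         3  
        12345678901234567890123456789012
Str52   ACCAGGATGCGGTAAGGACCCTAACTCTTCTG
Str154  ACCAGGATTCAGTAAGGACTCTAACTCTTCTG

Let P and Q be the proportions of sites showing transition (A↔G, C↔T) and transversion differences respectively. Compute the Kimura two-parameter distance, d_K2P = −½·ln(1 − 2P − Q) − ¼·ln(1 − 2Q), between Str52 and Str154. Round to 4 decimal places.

0.1011

Mismatches occur at site 9 (G/T, transversion), site 11 (G/A, transition), site 20 (C/T, transition).
Of the 3 differences, 2 transitions and 1 transversion over 32 sites: P = 2/32 = 0.062500, Q = 1/32 = 0.031250.
d = −0.5·ln(0.843750) − 0.25·ln(0.937500) = −0.5·(-0.169899) − 0.25·(-0.064539) = 0.1011.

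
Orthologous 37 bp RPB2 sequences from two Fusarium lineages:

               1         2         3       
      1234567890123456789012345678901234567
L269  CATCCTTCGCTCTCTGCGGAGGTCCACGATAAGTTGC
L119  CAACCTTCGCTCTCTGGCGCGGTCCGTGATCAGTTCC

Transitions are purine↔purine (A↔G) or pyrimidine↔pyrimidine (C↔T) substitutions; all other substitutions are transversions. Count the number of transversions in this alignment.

6

Mismatches occur at site 3 (T/A, transversion), site 17 (C/G, transversion), site 18 (G/C, transversion), site 20 (A/C, transversion), site 26 (A/G, transition), site 27 (C/T, transition), site 31 (A/C, transversion), site 36 (G/C, transversion).
Of the 8 differences, 2 transitions and 6 transversions, so the answer is 6.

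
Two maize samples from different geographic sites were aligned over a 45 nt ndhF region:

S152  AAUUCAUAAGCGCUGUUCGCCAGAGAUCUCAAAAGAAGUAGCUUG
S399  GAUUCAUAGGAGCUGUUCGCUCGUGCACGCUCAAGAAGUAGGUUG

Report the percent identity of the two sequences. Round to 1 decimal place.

73.3%

The sequences differ at positions 1 (A/G), 9 (A/G), 11 (C/A), 21 (C/U), 22 (A/C), 24 (A/U), 26 (A/C), 27 (U/A), 29 (U/G), 31 (A/U), 32 (A/C), 42 (C/G).
33 of the 45 sites match, so the percent identity is 33/45 × 100 = 73.3%.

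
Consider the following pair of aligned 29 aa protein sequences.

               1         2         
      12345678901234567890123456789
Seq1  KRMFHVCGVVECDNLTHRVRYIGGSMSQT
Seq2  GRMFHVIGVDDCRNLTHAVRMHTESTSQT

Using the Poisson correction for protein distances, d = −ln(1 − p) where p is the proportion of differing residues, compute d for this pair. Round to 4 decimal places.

0.4769

The sequences differ at positions 1 (K/G), 7 (C/I), 10 (V/D), 11 (E/D), 13 (D/R), 18 (R/A), 21 (Y/M), 22 (I/H), 23 (G/T), 24 (G/E), 26 (M/T).
p = 11/29 = 0.379310.
d = −ln(1 − 0.379310) = −ln(0.620690) = 0.4769.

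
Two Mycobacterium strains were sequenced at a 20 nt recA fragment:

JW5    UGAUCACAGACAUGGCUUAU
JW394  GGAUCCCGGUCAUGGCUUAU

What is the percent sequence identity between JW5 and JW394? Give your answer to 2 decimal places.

The sequences differ at positions 1 (U/G), 6 (A/C), 8 (A/G), 10 (A/U).
16 of the 20 sites match, so the percent identity is 16/20 × 100 = 80.00%.

80.00%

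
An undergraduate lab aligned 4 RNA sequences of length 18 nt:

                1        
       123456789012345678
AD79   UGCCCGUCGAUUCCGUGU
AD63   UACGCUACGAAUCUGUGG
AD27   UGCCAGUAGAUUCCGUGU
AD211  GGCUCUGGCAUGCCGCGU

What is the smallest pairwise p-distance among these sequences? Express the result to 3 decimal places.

Pairwise Hamming distances:
  AD79 vs AD63: 7
  AD79 vs AD27: 2
  AD79 vs AD211: 8
  AD63 vs AD27: 9
  AD63 vs AD211: 11
  AD27 vs AD211: 9
The smallest is 2 mismatches, between AD79 and AD27; p = 2/18 = 0.111.

0.111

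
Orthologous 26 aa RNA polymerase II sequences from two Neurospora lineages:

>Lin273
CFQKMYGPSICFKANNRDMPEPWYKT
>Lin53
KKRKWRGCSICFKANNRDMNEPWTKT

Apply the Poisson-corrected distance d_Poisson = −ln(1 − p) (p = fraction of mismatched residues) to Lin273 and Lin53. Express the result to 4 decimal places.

0.3677

Mismatches occur at site 1 (C↔K), site 2 (F↔K), site 3 (Q↔R), site 5 (M↔W), site 6 (Y↔R), site 8 (P↔C), site 20 (P↔N), site 24 (Y↔T).
p = 8/26 = 0.307692.
d = −ln(1 − 0.307692) = −ln(0.692308) = 0.3677.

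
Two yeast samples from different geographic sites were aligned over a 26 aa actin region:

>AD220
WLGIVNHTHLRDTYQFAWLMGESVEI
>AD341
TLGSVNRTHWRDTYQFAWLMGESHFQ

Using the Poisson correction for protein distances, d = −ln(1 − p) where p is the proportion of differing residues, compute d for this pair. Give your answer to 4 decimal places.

0.3137

Differing sites — 1:W/T; 4:I/S; 7:H/R; 10:L/W; 24:V/H; 25:E/F; 26:I/Q.
p = 7/26 = 0.269231.
d = −ln(1 − 0.269231) = −ln(0.730769) = 0.3137.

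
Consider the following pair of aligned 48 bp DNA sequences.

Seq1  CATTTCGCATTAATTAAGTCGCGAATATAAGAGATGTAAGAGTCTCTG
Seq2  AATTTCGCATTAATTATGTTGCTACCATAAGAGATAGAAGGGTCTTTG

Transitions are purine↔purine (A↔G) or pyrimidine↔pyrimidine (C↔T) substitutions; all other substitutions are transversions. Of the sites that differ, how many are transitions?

5

The sequences differ at positions 1 (C/A, transversion), 17 (A/T, transversion), 20 (C/T, transition), 23 (G/T, transversion), 25 (A/C, transversion), 26 (T/C, transition), 36 (G/A, transition), 37 (T/G, transversion), 41 (A/G, transition), 46 (C/T, transition).
Of the 10 differences, 5 transitions and 5 transversions, so the answer is 5.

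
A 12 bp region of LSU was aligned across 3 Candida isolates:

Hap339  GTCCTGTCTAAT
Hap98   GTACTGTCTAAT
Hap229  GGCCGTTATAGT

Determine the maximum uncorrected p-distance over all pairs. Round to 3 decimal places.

Pairwise Hamming distances:
  Hap339 vs Hap98: 1
  Hap339 vs Hap229: 5
  Hap98 vs Hap229: 6
The largest is 6 mismatches, between Hap98 and Hap229; p = 6/12 = 0.500.

0.500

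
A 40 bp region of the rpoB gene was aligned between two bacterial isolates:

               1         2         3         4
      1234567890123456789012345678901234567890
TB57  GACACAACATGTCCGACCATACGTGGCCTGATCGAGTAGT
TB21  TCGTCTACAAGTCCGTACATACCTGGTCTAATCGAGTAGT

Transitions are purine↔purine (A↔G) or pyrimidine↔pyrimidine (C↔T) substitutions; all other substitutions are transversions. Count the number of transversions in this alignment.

Mismatches occur at site 1 (G/T, transversion), site 2 (A/C, transversion), site 3 (C/G, transversion), site 4 (A/T, transversion), site 6 (A/T, transversion), site 10 (T/A, transversion), site 16 (A/T, transversion), site 17 (C/A, transversion), site 23 (G/C, transversion), site 27 (C/T, transition), site 30 (G/A, transition).
Of the 11 differences, 2 transitions and 9 transversions, so the answer is 9.

9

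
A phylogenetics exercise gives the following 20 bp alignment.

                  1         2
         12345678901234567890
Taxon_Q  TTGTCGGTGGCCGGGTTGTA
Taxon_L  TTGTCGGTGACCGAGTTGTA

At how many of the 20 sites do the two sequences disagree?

2

Mismatches occur at site 10 (G→A), site 14 (G→A).
That gives 2 mismatches out of 20 aligned sites, so the Hamming distance is 2.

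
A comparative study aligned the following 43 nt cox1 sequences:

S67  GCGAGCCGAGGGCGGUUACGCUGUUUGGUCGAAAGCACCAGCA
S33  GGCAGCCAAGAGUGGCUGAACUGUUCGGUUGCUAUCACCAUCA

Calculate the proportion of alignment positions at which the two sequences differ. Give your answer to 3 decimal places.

Differing sites — 2:C/G; 3:G/C; 8:G/A; 11:G/A; 13:C/U; 16:U/C; 18:A/G; 19:C/A; 20:G/A; 26:U/C; 30:C/U; 32:A/C; 33:A/U; 35:G/U; 41:G/U.
There are 15 differences over 43 sites, so p = 15/43 = 0.349.

0.349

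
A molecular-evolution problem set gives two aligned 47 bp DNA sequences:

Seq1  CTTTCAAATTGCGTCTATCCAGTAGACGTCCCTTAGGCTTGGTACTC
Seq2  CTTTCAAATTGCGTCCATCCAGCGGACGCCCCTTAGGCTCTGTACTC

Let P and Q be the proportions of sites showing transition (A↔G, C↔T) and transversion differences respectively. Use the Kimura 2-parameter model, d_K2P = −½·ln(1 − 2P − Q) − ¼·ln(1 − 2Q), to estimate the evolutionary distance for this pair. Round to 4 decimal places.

Mismatches occur at site 16 (T↔C, transition), site 23 (T↔C, transition), site 24 (A↔G, transition), site 29 (T↔C, transition), site 40 (T↔C, transition), site 41 (G↔T, transversion).
Of the 6 differences, 5 transitions and 1 transversion over 47 sites: P = 5/47 = 0.106383, Q = 1/47 = 0.021277.
d = −0.5·ln(0.765957) − 0.25·ln(0.957446) = −0.5·(-0.266629) − 0.25·(-0.043486) = 0.1442.

0.1442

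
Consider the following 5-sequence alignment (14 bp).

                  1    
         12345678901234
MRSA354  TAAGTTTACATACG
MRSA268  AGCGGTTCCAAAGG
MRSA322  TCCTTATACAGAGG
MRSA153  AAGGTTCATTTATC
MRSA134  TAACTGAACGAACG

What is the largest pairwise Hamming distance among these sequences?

Pairwise Hamming distances:
  MRSA354 vs MRSA268: 7
  MRSA354 vs MRSA322: 6
  MRSA354 vs MRSA153: 7
  MRSA354 vs MRSA134: 5
  MRSA268 vs MRSA322: 7
  MRSA268 vs MRSA153: 10
  MRSA268 vs MRSA134: 10
  MRSA322 vs MRSA153: 11
  MRSA322 vs MRSA134: 8
  MRSA153 vs MRSA134: 10
The largest is 11, between MRSA322 and MRSA153.

11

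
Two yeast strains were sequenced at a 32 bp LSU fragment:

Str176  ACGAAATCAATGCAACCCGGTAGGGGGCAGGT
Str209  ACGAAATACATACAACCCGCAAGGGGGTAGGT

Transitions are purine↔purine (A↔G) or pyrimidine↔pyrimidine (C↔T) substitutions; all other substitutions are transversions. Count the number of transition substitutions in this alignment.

The sequences differ at positions 8 (C/A, transversion), 9 (A/C, transversion), 12 (G/A, transition), 20 (G/C, transversion), 21 (T/A, transversion), 28 (C/T, transition).
Of the 6 differences, 2 transitions and 4 transversions, so the answer is 2.

2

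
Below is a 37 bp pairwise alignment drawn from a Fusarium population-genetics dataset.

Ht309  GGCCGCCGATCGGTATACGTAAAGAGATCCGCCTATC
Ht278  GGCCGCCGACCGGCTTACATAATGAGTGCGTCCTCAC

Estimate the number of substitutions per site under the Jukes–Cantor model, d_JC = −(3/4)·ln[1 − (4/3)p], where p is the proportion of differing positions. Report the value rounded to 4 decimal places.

0.3786

Mismatches occur at site 10 (T↔C), site 14 (T↔C), site 15 (A↔T), site 19 (G↔A), site 23 (A↔T), site 27 (A↔T), site 28 (T↔G), site 30 (C↔G), site 31 (G↔T), site 35 (A↔C), site 36 (T↔A).
p = 11/37 = 0.297297.
d = −0.75 · ln(1 − (4/3)·0.297297) = −0.75 · ln(0.603604) = −0.75 · (-0.504837) = 0.3786.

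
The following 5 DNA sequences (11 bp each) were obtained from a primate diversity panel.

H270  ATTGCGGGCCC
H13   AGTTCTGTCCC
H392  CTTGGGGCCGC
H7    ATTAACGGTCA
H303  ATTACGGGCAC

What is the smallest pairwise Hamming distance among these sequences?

2

Pairwise Hamming distances:
  H270 vs H13: 4
  H270 vs H392: 4
  H270 vs H7: 5
  H270 vs H303: 2
  H13 vs H392: 7
  H13 vs H7: 7
  H13 vs H303: 5
  H392 vs H7: 8
  H392 vs H303: 5
  H7 vs H303: 5
The smallest is 2, between H270 and H303.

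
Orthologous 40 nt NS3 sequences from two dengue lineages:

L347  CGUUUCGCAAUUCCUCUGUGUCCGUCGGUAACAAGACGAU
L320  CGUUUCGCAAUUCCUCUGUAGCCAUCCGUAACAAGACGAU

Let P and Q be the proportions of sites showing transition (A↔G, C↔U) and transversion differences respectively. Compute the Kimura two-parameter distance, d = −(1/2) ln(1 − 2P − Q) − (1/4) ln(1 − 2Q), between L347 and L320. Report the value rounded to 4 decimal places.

0.1076

Differing sites — 20:G/A (Ti); 21:U/G (Tv); 24:G/A (Ti); 27:G/C (Tv).
Of the 4 differences, 2 transitions and 2 transversions over 40 sites: P = 2/40 = 0.050000, Q = 2/40 = 0.050000.
d = −0.5·ln(0.850000) − 0.25·ln(0.900000) = −0.5·(-0.162519) − 0.25·(-0.105361) = 0.1076.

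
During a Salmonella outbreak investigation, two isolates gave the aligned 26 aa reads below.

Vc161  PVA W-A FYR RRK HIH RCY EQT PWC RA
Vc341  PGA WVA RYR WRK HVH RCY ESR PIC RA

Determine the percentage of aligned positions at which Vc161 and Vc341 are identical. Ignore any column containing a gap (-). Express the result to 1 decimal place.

Excluding the 1 gap column leaves 25 comparable sites.
Mismatches occur at site 2 (V→G), site 7 (F→R), site 10 (R→W), site 14 (I→V), site 20 (Q→S), site 21 (T→R), site 23 (W→I).
18 of the 25 comparable sites match, so the percent identity is 18/25 × 100 = 72.0%.

72.0%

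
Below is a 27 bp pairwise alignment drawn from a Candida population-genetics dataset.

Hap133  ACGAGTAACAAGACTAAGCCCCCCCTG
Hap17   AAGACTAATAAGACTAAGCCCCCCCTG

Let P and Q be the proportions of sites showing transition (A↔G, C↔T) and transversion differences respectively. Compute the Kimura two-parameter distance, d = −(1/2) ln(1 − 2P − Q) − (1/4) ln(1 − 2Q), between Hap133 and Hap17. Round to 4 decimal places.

Mismatches occur at site 2 (C→A, transversion), site 5 (G→C, transversion), site 9 (C→T, transition).
Of the 3 differences, 1 transition and 2 transversions over 27 sites: P = 1/27 = 0.037037, Q = 2/27 = 0.074074.
d = −0.5·ln(0.851852) − 0.25·ln(0.851852) = −0.5·(-0.160342) − 0.25·(-0.160342) = 0.1203.

0.1203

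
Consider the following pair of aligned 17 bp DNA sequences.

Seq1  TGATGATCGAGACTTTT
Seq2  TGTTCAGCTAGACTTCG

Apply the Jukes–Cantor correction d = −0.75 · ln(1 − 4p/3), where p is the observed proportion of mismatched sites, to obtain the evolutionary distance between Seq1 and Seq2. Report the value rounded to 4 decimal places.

The sequences differ at positions 3 (A/T), 5 (G/C), 7 (T/G), 9 (G/T), 16 (T/C), 17 (T/G).
p = 6/17 = 0.352941.
d = −0.75 · ln(1 − (4/3)·0.352941) = −0.75 · ln(0.529412) = −0.75 · (-0.635988) = 0.4770.

0.4770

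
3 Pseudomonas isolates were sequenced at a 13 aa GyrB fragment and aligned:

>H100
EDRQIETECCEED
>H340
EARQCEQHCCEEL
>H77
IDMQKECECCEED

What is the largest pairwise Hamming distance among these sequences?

Pairwise Hamming distances:
  H100 vs H340: 5
  H100 vs H77: 4
  H340 vs H77: 7
The largest is 7, between H340 and H77.

7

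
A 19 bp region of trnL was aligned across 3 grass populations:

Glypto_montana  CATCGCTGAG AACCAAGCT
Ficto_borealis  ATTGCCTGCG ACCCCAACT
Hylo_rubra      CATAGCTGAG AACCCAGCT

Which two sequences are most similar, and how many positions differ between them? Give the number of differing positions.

Pairwise Hamming distances:
  Glypto_montana vs Ficto_borealis: 8
  Glypto_montana vs Hylo_rubra: 2
  Ficto_borealis vs Hylo_rubra: 7
The smallest is 2, between Glypto_montana and Hylo_rubra.

2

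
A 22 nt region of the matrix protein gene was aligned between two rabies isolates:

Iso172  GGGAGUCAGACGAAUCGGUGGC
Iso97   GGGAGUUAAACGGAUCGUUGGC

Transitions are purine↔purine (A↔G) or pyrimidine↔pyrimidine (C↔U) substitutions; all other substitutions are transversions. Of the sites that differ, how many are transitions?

Mismatches occur at site 7 (C→U, transition), site 9 (G→A, transition), site 13 (A→G, transition), site 18 (G→U, transversion).
Of the 4 differences, 3 transitions and 1 transversion, so the answer is 3.

3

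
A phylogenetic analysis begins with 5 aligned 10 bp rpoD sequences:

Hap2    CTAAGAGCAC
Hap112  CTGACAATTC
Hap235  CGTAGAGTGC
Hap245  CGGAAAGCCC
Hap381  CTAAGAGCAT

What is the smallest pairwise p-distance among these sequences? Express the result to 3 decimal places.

0.100

Pairwise Hamming distances:
  Hap2 vs Hap112: 5
  Hap2 vs Hap235: 4
  Hap2 vs Hap245: 4
  Hap2 vs Hap381: 1
  Hap112 vs Hap235: 5
  Hap112 vs Hap245: 5
  Hap112 vs Hap381: 6
  Hap235 vs Hap245: 4
  Hap235 vs Hap381: 5
  Hap245 vs Hap381: 5
The smallest is 1 mismatch, between Hap2 and Hap381; p = 1/10 = 0.100.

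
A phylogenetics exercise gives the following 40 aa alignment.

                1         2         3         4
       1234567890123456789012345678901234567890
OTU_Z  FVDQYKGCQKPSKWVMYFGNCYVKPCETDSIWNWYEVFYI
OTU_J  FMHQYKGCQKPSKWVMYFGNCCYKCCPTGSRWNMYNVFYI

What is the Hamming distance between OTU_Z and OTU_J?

10

The sequences differ at positions 2 (V/M), 3 (D/H), 22 (Y/C), 23 (V/Y), 25 (P/C), 27 (E/P), 29 (D/G), 31 (I/R), 34 (W/M), 36 (E/N).
That gives 10 mismatches out of 40 aligned sites, so the Hamming distance is 10.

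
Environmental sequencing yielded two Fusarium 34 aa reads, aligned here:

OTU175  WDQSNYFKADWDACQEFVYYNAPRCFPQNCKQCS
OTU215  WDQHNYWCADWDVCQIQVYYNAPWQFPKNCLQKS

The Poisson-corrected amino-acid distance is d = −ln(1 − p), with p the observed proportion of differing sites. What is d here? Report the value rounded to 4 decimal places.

0.3909

The sequences differ at positions 4 (S/H), 7 (F/W), 8 (K/C), 13 (A/V), 16 (E/I), 17 (F/Q), 24 (R/W), 25 (C/Q), 28 (Q/K), 31 (K/L), 33 (C/K).
p = 11/34 = 0.323529.
d = −ln(1 − 0.323529) = −ln(0.676471) = 0.3909.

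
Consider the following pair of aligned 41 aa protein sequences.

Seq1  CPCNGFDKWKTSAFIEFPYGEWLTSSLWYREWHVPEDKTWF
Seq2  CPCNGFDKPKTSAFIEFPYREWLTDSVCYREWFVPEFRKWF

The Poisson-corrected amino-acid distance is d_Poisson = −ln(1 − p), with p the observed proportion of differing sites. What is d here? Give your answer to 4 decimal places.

0.2478

Mismatches occur at site 9 (W↔P), site 20 (G↔R), site 25 (S↔D), site 27 (L↔V), site 28 (W↔C), site 33 (H↔F), site 37 (D↔F), site 38 (K↔R), site 39 (T↔K).
p = 9/41 = 0.219512.
d = −ln(1 − 0.219512) = −ln(0.780488) = 0.2478.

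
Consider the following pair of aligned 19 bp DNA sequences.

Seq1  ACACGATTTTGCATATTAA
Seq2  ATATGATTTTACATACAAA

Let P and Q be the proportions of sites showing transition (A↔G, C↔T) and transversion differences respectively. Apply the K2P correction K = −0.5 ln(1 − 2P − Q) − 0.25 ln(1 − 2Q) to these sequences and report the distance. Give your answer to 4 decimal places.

Differing sites — 2:C/T (Ti); 4:C/T (Ti); 11:G/A (Ti); 16:T/C (Ti); 17:T/A (Tv).
Of the 5 differences, 4 transitions and 1 transversion over 19 sites: P = 4/19 = 0.210526, Q = 1/19 = 0.052632.
d = −0.5·ln(0.526316) − 0.25·ln(0.894736) = −0.5·(-0.641853) − 0.25·(-0.111227) = 0.3487.

0.3487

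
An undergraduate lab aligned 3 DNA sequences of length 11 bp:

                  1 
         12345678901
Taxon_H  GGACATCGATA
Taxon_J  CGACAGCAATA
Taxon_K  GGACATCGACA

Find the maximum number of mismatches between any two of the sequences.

4

Pairwise Hamming distances:
  Taxon_H vs Taxon_J: 3
  Taxon_H vs Taxon_K: 1
  Taxon_J vs Taxon_K: 4
The largest is 4, between Taxon_J and Taxon_K.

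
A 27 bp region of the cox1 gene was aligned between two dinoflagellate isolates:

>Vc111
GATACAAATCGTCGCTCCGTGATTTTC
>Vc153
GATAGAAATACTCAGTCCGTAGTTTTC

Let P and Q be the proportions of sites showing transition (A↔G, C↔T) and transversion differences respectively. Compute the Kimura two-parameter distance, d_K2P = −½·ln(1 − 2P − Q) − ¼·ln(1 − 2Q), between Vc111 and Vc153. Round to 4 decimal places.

0.3192

The sequences differ at positions 5 (C/G, transversion), 10 (C/A, transversion), 11 (G/C, transversion), 14 (G/A, transition), 15 (C/G, transversion), 21 (G/A, transition), 22 (A/G, transition).
Of the 7 differences, 3 transitions and 4 transversions over 27 sites: P = 3/27 = 0.111111, Q = 4/27 = 0.148148.
d = −0.5·ln(0.629630) − 0.25·ln(0.703704) = −0.5·(-0.462623) − 0.25·(-0.351397) = 0.3192.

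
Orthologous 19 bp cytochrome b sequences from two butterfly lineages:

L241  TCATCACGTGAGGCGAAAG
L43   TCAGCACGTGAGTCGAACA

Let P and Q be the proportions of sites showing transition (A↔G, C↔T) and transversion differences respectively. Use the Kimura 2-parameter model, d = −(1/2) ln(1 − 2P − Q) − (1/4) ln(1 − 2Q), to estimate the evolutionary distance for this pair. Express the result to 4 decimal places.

0.2476

Mismatches occur at site 4 (T↔G, transversion), site 13 (G↔T, transversion), site 18 (A↔C, transversion), site 19 (G↔A, transition).
Of the 4 differences, 1 transition and 3 transversions over 19 sites: P = 1/19 = 0.052632, Q = 3/19 = 0.157895.
d = −0.5·ln(0.736841) − 0.25·ln(0.684210) = −0.5·(-0.305383) − 0.25·(-0.379490) = 0.2476.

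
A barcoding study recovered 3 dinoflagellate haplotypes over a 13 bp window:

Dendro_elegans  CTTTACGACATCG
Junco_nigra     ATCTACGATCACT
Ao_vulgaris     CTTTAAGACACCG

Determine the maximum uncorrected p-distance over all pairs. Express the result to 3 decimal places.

Pairwise Hamming distances:
  Dendro_elegans vs Junco_nigra: 6
  Dendro_elegans vs Ao_vulgaris: 2
  Junco_nigra vs Ao_vulgaris: 7
The largest is 7 mismatches, between Junco_nigra and Ao_vulgaris; p = 7/13 = 0.538.

0.538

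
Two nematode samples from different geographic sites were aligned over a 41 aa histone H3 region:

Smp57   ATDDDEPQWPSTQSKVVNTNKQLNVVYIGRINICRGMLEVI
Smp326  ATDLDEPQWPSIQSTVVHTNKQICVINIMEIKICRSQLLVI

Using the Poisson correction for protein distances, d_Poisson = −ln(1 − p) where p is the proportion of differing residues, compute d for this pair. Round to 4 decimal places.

0.4177

Differing sites — 4:D/L; 12:T/I; 15:K/T; 18:N/H; 23:L/I; 24:N/C; 26:V/I; 27:Y/N; 29:G/M; 30:R/E; 32:N/K; 36:G/S; 37:M/Q; 39:E/L.
p = 14/41 = 0.341463.
d = −ln(1 − 0.341463) = −ln(0.658537) = 0.4177.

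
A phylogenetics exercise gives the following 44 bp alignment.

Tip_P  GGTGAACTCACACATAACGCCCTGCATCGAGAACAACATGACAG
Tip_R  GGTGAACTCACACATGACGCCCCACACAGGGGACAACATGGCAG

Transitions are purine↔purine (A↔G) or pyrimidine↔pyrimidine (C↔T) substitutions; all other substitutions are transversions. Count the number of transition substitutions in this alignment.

Differing sites — 16:A/G (Ti); 23:T/C (Ti); 24:G/A (Ti); 27:T/C (Ti); 28:C/A (Tv); 30:A/G (Ti); 32:A/G (Ti); 41:A/G (Ti).
Of the 8 differences, 7 transitions and 1 transversion, so the answer is 7.

7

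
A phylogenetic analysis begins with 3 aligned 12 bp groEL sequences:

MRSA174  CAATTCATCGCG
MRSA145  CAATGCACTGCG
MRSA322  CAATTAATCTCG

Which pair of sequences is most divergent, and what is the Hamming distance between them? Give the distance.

Pairwise Hamming distances:
  MRSA174 vs MRSA145: 3
  MRSA174 vs MRSA322: 2
  MRSA145 vs MRSA322: 5
The largest is 5, between MRSA145 and MRSA322.

5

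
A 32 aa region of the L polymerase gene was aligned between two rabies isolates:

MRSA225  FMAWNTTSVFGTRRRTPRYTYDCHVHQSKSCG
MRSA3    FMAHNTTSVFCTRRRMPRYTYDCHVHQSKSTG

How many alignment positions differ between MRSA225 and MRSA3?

4

Differing sites — 4:W/H; 11:G/C; 16:T/M; 31:C/T.
That gives 4 mismatches out of 32 aligned sites, so the Hamming distance is 4.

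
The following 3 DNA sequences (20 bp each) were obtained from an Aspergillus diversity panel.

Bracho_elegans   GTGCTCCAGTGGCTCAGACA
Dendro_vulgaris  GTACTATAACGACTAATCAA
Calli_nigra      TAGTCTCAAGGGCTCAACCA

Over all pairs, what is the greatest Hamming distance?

Pairwise Hamming distances:
  Bracho_elegans vs Dendro_vulgaris: 10
  Bracho_elegans vs Calli_nigra: 9
  Dendro_vulgaris vs Calli_nigra: 12
The largest is 12, between Dendro_vulgaris and Calli_nigra.

12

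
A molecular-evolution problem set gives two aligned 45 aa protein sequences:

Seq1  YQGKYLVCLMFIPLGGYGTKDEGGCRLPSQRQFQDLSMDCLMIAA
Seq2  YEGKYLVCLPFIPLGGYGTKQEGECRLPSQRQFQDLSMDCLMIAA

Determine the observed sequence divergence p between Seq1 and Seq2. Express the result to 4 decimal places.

Differing sites — 2:Q/E; 10:M/P; 21:D/Q; 24:G/E.
There are 4 differences over 45 sites, so p = 4/45 = 0.0889.

0.0889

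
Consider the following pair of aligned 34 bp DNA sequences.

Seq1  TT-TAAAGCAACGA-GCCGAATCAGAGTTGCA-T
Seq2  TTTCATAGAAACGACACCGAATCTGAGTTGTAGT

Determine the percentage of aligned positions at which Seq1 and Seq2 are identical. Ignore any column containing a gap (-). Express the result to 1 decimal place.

80.6%

Excluding the 3 gap columns leaves 31 comparable sites.
Mismatches occur at site 4 (T/C), site 6 (A/T), site 9 (C/A), site 16 (G/A), site 24 (A/T), site 31 (C/T).
25 of the 31 comparable sites match, so the percent identity is 25/31 × 100 = 80.6%.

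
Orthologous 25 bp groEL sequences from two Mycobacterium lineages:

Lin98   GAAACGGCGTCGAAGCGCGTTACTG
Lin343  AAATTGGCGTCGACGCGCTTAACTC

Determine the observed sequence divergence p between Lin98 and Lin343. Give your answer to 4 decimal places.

Differing sites — 1:G/A; 4:A/T; 5:C/T; 14:A/C; 19:G/T; 21:T/A; 25:G/C.
There are 7 differences over 25 sites, so p = 7/25 = 0.2800.

0.2800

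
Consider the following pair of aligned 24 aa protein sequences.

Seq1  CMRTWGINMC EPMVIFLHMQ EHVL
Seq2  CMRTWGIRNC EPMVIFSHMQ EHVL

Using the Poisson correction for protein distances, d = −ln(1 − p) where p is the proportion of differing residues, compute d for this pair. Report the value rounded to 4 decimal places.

Mismatches occur at site 8 (N↔R), site 9 (M↔N), site 17 (L↔S).
p = 3/24 = 0.125000.
d = −ln(1 − 0.125000) = −ln(0.875000) = 0.1335.

0.1335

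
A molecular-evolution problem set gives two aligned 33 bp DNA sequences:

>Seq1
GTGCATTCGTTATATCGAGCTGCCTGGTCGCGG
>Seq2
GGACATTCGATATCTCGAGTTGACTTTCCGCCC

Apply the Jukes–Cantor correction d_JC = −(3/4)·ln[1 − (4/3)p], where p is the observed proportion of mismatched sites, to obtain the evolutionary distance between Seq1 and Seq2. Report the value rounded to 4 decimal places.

0.4408

Differing sites — 2:T/G; 3:G/A; 10:T/A; 14:A/C; 20:C/T; 23:C/A; 26:G/T; 27:G/T; 28:T/C; 32:G/C; 33:G/C.
p = 11/33 = 0.333333.
d = −0.75 · ln(1 − (4/3)·0.333333) = −0.75 · ln(0.555556) = −0.75 · (-0.587786) = 0.4408.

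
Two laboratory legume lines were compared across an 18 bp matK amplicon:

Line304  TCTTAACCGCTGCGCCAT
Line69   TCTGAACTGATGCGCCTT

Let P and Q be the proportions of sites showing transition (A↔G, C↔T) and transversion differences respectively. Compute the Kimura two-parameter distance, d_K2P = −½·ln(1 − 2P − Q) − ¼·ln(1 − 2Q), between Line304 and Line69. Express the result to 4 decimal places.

0.2641

Mismatches occur at site 4 (T→G, transversion), site 8 (C→T, transition), site 10 (C→A, transversion), site 17 (A→T, transversion).
Of the 4 differences, 1 transition and 3 transversions over 18 sites: P = 1/18 = 0.055556, Q = 3/18 = 0.166667.
d = −0.5·ln(0.722221) − 0.25·ln(0.666666) = −0.5·(-0.325424) − 0.25·(-0.405466) = 0.2641.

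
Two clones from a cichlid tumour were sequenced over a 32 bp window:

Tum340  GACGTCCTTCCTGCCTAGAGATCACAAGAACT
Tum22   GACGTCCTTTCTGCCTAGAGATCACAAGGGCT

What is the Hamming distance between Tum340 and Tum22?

3

The sequences differ at positions 10 (C/T), 29 (A/G), 30 (A/G).
That gives 3 mismatches out of 32 aligned sites, so the Hamming distance is 3.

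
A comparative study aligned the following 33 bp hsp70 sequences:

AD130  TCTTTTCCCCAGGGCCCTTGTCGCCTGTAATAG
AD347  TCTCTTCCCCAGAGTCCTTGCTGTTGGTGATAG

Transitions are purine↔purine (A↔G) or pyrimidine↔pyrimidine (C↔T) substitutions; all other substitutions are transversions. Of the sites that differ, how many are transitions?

Differing sites — 4:T/C (Ti); 13:G/A (Ti); 15:C/T (Ti); 21:T/C (Ti); 22:C/T (Ti); 24:C/T (Ti); 25:C/T (Ti); 26:T/G (Tv); 29:A/G (Ti).
Of the 9 differences, 8 transitions and 1 transversion, so the answer is 8.

8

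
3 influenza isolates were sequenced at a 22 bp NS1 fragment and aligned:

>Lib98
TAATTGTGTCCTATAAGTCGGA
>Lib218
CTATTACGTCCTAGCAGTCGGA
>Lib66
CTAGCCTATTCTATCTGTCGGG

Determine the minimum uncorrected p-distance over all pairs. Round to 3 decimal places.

0.273

Pairwise Hamming distances:
  Lib98 vs Lib218: 6
  Lib98 vs Lib66: 10
  Lib218 vs Lib66: 9
The smallest is 6 mismatches, between Lib98 and Lib218; p = 6/22 = 0.273.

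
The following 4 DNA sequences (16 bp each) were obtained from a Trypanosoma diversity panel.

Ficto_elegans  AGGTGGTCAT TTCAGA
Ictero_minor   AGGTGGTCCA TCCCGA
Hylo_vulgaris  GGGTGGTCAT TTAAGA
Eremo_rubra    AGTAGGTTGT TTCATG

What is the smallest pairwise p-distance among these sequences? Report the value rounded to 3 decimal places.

0.125

Pairwise Hamming distances:
  Ficto_elegans vs Ictero_minor: 4
  Ficto_elegans vs Hylo_vulgaris: 2
  Ficto_elegans vs Eremo_rubra: 6
  Ictero_minor vs Hylo_vulgaris: 6
  Ictero_minor vs Eremo_rubra: 9
  Hylo_vulgaris vs Eremo_rubra: 8
The smallest is 2 mismatches, between Ficto_elegans and Hylo_vulgaris; p = 2/16 = 0.125.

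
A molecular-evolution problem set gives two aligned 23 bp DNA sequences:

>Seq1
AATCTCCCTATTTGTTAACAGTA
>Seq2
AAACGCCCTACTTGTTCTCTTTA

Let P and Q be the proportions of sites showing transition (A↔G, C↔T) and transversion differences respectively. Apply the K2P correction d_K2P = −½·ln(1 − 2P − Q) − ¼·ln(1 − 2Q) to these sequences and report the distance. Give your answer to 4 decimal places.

0.3981

Mismatches occur at site 3 (T/A, transversion), site 5 (T/G, transversion), site 11 (T/C, transition), site 17 (A/C, transversion), site 18 (A/T, transversion), site 20 (A/T, transversion), site 21 (G/T, transversion).
Of the 7 differences, 1 transition and 6 transversions over 23 sites: P = 1/23 = 0.043478, Q = 6/23 = 0.260870.
d = −0.5·ln(0.652174) − 0.25·ln(0.478260) = −0.5·(-0.427444) − 0.25·(-0.737601) = 0.3981.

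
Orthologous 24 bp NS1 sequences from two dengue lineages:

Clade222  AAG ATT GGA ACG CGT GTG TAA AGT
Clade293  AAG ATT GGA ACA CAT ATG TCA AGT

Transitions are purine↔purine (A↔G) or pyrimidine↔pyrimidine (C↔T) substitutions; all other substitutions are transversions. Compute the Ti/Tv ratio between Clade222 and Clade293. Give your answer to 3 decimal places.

3.000

The sequences differ at positions 12 (G/A, transition), 14 (G/A, transition), 16 (G/A, transition), 20 (A/C, transversion).
Of the 4 differences, 3 transitions and 1 transversion, so Ti/Tv = 3/1 = 3.000.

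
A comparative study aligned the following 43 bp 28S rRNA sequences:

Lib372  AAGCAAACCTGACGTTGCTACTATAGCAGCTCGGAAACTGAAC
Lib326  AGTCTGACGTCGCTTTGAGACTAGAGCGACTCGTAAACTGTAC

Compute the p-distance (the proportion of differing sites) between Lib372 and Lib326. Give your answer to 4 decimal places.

0.3488

The sequences differ at positions 2 (A/G), 3 (G/T), 5 (A/T), 6 (A/G), 9 (C/G), 11 (G/C), 12 (A/G), 14 (G/T), 18 (C/A), 19 (T/G), 24 (T/G), 28 (A/G), 29 (G/A), 34 (G/T), 41 (A/T).
There are 15 differences over 43 sites, so p = 15/43 = 0.3488.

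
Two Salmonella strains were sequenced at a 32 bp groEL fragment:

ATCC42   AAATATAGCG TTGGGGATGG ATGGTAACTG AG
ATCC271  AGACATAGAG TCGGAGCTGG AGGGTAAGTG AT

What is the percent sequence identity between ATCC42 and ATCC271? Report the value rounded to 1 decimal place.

71.9%

Differing sites — 2:A/G; 4:T/C; 9:C/A; 12:T/C; 15:G/A; 17:A/C; 22:T/G; 28:C/G; 32:G/T.
23 of the 32 sites match, so the percent identity is 23/32 × 100 = 71.9%.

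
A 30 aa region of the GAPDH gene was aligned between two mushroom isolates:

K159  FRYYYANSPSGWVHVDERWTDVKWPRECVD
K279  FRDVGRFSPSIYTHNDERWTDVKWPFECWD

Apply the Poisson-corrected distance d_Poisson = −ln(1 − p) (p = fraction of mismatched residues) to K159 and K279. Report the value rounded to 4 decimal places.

The sequences differ at positions 3 (Y/D), 4 (Y/V), 5 (Y/G), 6 (A/R), 7 (N/F), 11 (G/I), 12 (W/Y), 13 (V/T), 15 (V/N), 26 (R/F), 29 (V/W).
p = 11/30 = 0.366667.
d = −ln(1 − 0.366667) = −ln(0.633333) = 0.4568.

0.4568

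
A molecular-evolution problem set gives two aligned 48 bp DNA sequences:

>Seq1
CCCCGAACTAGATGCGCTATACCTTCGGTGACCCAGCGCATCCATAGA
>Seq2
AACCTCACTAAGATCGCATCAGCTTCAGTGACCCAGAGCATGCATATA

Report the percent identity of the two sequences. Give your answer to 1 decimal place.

The sequences differ at positions 1 (C/A), 2 (C/A), 5 (G/T), 6 (A/C), 11 (G/A), 12 (A/G), 13 (T/A), 14 (G/T), 18 (T/A), 19 (A/T), 20 (T/C), 22 (C/G), 27 (G/A), 37 (C/A), 42 (C/G), 47 (G/T).
32 of the 48 sites match, so the percent identity is 32/48 × 100 = 66.7%.

66.7%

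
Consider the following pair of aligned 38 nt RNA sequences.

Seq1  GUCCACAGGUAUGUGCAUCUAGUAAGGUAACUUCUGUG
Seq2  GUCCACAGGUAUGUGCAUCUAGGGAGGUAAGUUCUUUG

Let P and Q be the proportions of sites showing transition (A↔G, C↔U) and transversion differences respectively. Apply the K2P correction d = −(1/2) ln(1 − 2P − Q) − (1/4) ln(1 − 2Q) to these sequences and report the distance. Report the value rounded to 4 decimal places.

The sequences differ at positions 23 (U/G, transversion), 24 (A/G, transition), 31 (C/G, transversion), 36 (G/U, transversion).
Of the 4 differences, 1 transition and 3 transversions over 38 sites: P = 1/38 = 0.026316, Q = 3/38 = 0.078947.
d = −0.5·ln(0.868421) − 0.25·ln(0.842106) = −0.5·(-0.141079) − 0.25·(-0.171849) = 0.1135.

0.1135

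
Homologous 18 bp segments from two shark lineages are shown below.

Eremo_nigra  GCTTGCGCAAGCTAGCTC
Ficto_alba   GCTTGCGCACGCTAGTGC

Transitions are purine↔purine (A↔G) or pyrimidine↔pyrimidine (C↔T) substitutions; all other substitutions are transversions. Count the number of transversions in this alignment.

2

The sequences differ at positions 10 (A/C, transversion), 16 (C/T, transition), 17 (T/G, transversion).
Of the 3 differences, 1 transition and 2 transversions, so the answer is 2.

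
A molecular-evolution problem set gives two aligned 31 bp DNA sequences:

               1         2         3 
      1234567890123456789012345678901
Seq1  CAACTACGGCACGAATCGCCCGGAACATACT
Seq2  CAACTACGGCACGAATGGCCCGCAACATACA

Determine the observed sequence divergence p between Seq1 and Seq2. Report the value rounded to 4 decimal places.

Differing sites — 17:C/G; 23:G/C; 31:T/A.
There are 3 differences over 31 sites, so p = 3/31 = 0.0968.

0.0968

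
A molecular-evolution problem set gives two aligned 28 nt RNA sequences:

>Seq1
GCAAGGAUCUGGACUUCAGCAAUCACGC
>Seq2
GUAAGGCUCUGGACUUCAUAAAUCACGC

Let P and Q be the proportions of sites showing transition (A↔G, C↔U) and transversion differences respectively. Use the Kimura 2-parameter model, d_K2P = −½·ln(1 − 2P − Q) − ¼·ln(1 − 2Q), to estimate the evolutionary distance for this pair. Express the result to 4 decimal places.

The sequences differ at positions 2 (C/U, transition), 7 (A/C, transversion), 19 (G/U, transversion), 20 (C/A, transversion).
Of the 4 differences, 1 transition and 3 transversions over 28 sites: P = 1/28 = 0.035714, Q = 3/28 = 0.107143.
d = −0.5·ln(0.821429) − 0.25·ln(0.785714) = −0.5·(-0.196710) − 0.25·(-0.241162) = 0.1586.

0.1586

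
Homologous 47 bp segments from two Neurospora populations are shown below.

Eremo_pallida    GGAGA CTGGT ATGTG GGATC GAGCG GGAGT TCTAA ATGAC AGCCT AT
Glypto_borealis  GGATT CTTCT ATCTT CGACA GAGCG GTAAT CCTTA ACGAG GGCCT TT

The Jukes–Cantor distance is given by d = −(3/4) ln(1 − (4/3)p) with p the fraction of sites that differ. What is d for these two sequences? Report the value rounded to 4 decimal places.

0.4937

The sequences differ at positions 4 (G/T), 5 (A/T), 8 (G/T), 9 (G/C), 13 (G/C), 15 (G/T), 16 (G/C), 19 (T/C), 20 (C/A), 27 (G/T), 29 (G/A), 31 (T/C), 34 (A/T), 37 (T/C), 40 (C/G), 41 (A/G), 46 (A/T).
p = 17/47 = 0.361702.
d = −0.75 · ln(1 − (4/3)·0.361702) = −0.75 · ln(0.517731) = −0.75 · (-0.658299) = 0.4937.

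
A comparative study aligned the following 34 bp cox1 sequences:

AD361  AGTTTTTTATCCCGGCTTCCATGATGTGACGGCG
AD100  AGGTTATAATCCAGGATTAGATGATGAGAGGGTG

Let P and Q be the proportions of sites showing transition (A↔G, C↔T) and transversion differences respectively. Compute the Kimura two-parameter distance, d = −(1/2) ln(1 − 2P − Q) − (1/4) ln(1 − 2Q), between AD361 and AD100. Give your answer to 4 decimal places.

The sequences differ at positions 3 (T/G, transversion), 6 (T/A, transversion), 8 (T/A, transversion), 13 (C/A, transversion), 16 (C/A, transversion), 19 (C/A, transversion), 20 (C/G, transversion), 27 (T/A, transversion), 30 (C/G, transversion), 33 (C/T, transition).
Of the 10 differences, 1 transition and 9 transversions over 34 sites: P = 1/34 = 0.029412, Q = 9/34 = 0.264706.
d = −0.5·ln(0.676470) − 0.25·ln(0.470588) = −0.5·(-0.390867) − 0.25·(-0.753772) = 0.3839.

0.3839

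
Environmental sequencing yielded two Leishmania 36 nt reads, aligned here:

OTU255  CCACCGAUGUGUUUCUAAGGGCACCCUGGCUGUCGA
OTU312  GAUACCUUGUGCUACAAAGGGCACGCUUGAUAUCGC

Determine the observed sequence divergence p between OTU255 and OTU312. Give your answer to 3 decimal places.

The sequences differ at positions 1 (C/G), 2 (C/A), 3 (A/U), 4 (C/A), 6 (G/C), 7 (A/U), 12 (U/C), 14 (U/A), 16 (U/A), 25 (C/G), 28 (G/U), 30 (C/A), 32 (G/A), 36 (A/C).
There are 14 differences over 36 sites, so p = 14/36 = 0.389.

0.389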